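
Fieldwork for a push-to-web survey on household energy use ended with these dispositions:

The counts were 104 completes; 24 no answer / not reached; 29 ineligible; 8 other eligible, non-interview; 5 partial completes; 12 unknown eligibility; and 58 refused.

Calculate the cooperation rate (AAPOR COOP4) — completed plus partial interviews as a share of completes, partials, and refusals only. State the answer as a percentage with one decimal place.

Top = 104 + 5 = 109
Denom = 104 + 5 + 58 = 167
COOP4 = 109 / 167 = 0.6527

65.3%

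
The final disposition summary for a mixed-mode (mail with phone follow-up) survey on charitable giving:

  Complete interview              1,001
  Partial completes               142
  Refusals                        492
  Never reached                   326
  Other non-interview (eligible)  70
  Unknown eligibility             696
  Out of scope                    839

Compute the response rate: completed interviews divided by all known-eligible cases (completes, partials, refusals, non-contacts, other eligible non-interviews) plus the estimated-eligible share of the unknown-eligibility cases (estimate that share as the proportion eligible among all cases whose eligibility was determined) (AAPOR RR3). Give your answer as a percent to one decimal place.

Top: 1001
Determined eligible: 1001 + 142 + 492 + 326 + 70 = 2031
e = 2031 / (2031 + 839) = 2031 / 2870 = 0.7077
Estimated eligible among unknowns: 0.7077 × 696 = 492.56
Denom: 2031 + 492.56 = 2523.56
RR3 = 1001 / 2523.56 = 0.3967

39.7%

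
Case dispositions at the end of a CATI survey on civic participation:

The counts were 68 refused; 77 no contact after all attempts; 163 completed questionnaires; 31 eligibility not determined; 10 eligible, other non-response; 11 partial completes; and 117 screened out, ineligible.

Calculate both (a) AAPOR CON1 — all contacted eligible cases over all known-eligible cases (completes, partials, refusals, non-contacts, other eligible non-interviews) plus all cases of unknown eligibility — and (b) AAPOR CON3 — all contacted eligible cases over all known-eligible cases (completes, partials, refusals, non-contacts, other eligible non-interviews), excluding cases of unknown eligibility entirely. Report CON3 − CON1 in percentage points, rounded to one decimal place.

6.6

Numerator: 163 + 11 + 68 + 10 = 252
Denom: 163 + 11 + 68 + 77 + 10 + 31 = 360
CON1 = 252 / 360 = 0.7000
Denom: 163 + 11 + 68 + 77 + 10 = 329
CON3 = 252 / 329 = 0.7660
Difference = 76.60 − 70.00 = 6.60 percentage points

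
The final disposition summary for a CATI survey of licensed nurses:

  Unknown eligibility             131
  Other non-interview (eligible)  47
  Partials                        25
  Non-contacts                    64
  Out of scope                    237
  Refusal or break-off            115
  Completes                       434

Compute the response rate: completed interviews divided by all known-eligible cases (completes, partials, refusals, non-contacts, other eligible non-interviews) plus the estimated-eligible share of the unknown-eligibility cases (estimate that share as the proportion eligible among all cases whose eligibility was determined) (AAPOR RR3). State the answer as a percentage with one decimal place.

Num: 434
Determined eligible: 434 + 25 + 115 + 64 + 47 = 685
e = 685 / (685 + 237) = 685 / 922 = 0.7430
Eligible share of unknowns: 0.7430 × 131 = 97.33
Base: 685 + 97.33 = 782.33
RR3 = 434 / 782.33 = 0.5548

55.5%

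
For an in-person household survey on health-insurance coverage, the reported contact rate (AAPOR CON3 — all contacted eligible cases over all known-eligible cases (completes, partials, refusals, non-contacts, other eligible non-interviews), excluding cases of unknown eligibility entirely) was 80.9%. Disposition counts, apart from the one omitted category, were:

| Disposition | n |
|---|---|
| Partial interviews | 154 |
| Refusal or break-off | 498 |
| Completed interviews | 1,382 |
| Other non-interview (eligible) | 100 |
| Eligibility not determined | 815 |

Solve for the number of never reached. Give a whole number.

504

Numerator → 1382 + 154 + 498 + 100 = 2134
CON3 = 2134 / D = 0.809
D = 2134 / 0.809 = 2637.8
Other denominator terms total 2134
never reached = 2637.8 − 2134 ≈ 504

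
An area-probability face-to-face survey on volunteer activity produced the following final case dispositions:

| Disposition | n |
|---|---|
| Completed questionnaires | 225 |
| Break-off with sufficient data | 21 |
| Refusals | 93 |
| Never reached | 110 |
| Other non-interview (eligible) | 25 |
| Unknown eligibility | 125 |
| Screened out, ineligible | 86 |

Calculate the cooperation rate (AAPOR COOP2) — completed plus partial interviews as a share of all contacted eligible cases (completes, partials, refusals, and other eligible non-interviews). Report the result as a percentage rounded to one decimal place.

Top = 225 + 21 = 246
Denominator = 225 + 21 + 93 + 25 = 364
COOP2 = 246 / 364 = 0.6758

67.6%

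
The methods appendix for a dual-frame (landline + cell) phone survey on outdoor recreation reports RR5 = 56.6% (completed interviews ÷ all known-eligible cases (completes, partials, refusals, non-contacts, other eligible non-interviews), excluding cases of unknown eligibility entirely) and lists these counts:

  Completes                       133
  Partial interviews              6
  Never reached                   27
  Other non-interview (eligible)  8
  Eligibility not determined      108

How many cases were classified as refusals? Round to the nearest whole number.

RR5 = 133 / D = 0.566
D = 133 / 0.566 = 235.0
Other denominator terms total 174
refusals = 235.0 − 174 ≈ 61

61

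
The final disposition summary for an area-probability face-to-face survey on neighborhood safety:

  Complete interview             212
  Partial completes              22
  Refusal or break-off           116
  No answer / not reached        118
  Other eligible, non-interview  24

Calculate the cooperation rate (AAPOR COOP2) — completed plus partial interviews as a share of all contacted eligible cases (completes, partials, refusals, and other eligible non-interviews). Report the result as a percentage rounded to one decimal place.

62.6%

Numerator = 212 + 22 = 234
Denominator = 212 + 22 + 116 + 24 = 374
COOP2 = 234 / 374 = 0.6257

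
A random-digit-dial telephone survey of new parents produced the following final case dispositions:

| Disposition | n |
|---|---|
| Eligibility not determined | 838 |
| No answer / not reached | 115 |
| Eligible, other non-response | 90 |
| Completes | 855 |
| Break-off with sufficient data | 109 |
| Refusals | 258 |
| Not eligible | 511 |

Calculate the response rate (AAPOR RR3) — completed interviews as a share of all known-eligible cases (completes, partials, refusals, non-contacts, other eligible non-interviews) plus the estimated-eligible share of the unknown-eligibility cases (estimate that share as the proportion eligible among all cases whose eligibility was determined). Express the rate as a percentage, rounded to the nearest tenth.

41.8%

Numerator: 855
Determined eligible: 855 + 109 + 258 + 115 + 90 = 1427
e = 1427 / (1427 + 511) = 1427 / 1938 = 0.7363
e × U: 0.7363 × 838 = 617.02
Denom: 1427 + 617.02 = 2044.02
RR3 = 855 / 2044.02 = 0.4183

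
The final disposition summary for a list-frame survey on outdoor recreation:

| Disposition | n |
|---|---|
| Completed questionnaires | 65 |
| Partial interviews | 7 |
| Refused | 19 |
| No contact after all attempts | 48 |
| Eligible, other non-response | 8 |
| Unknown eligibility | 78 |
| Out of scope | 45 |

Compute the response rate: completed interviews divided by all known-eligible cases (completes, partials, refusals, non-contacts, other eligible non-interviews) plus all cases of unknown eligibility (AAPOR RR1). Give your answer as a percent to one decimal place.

Numerator → 65
Base → 65 + 7 + 19 + 48 + 8 + 78 = 225
RR1 = 65 / 225 = 0.2889

28.9%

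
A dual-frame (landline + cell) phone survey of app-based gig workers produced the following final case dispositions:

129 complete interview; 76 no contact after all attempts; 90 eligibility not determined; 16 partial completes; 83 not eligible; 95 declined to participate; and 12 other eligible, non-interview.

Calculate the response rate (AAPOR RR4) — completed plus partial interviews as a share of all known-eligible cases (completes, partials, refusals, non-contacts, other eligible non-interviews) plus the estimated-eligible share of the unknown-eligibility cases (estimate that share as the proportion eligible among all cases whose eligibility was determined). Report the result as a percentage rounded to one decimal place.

36.3%

Top: 129 + 16 = 145
Eligible (known): 129 + 16 + 95 + 76 + 12 = 328
e = 328 / (328 + 83) = 328 / 411 = 0.7981
Eligible share of unknowns: 0.7981 × 90 = 71.83
Base: 328 + 71.83 = 399.83
RR4 = 145 / 399.83 = 0.3627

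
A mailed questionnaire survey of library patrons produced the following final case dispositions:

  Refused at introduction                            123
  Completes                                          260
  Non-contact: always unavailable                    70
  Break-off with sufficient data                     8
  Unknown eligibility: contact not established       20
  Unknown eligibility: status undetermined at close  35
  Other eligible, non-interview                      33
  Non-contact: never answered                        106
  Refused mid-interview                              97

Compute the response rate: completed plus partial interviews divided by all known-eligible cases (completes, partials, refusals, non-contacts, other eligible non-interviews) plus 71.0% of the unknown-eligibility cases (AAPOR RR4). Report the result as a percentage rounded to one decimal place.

Refusal or break-off = 123 + 97 = 220
Never reached = 106 + 70 = 176
Unknown eligibility = 20 + 35 = 55
Top = 260 + 8 = 268
Known eligible = 260 + 8 + 220 + 176 + 33 = 697
Estimated eligible among unknowns = 0.7100 × 55 = 39.05
Denominator = 697 + 39.05 = 736.05
RR4 = 268 / 736.05 = 0.3641

36.4%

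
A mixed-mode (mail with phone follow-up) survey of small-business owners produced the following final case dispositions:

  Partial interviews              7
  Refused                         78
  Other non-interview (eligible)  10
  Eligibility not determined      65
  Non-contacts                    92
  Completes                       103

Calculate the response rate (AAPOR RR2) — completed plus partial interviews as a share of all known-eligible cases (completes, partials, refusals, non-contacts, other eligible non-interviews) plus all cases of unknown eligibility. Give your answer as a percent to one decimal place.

31.0%

Num → 103 + 7 = 110
Base → 103 + 7 + 78 + 92 + 10 + 65 = 355
RR2 = 110 / 355 = 0.3099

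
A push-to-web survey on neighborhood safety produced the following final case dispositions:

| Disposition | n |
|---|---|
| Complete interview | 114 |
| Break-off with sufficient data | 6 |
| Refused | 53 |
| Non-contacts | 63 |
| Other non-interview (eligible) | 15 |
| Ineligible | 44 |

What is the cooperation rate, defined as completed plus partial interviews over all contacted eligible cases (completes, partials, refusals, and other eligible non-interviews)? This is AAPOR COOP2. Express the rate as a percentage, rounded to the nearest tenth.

Numerator = 114 + 6 = 120
Denominator = 114 + 6 + 53 + 15 = 188
COOP2 = 120 / 188 = 0.6383

63.8%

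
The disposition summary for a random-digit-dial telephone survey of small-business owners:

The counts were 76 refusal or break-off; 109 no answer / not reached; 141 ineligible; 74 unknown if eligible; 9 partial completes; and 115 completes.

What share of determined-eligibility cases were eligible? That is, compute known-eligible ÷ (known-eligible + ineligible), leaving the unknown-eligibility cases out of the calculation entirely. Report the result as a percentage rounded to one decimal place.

Known eligible: 115 + 9 + 76 + 109 = 309
e = 309 / (309 + 141) = 309 / 450 = 0.6867

68.7%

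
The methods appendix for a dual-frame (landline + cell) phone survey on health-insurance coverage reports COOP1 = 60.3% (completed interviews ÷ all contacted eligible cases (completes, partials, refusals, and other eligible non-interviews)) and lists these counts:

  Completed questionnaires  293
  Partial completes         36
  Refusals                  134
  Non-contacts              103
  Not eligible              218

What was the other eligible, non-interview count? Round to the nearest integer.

23

COOP1 = 293 / D = 0.603
D = 293 / 0.603 = 485.9
Other denominator terms total 463
other eligible, non-interview = 485.9 − 463 ≈ 23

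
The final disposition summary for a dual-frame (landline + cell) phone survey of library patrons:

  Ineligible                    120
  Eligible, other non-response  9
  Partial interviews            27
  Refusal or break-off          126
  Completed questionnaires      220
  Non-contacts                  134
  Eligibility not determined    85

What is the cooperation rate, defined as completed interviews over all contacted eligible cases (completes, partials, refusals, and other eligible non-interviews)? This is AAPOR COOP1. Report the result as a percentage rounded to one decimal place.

Num → 220
Denominator → 220 + 27 + 126 + 9 = 382
COOP1 = 220 / 382 = 0.5759

57.6%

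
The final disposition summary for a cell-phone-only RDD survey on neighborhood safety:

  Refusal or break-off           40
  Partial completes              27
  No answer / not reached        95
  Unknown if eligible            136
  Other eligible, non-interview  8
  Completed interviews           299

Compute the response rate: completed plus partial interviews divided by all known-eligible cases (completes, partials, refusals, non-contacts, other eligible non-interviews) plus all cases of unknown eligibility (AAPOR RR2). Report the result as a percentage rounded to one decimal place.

Top: 299 + 27 = 326
Denom: 299 + 27 + 40 + 95 + 8 + 136 = 605
RR2 = 326 / 605 = 0.5388

53.9%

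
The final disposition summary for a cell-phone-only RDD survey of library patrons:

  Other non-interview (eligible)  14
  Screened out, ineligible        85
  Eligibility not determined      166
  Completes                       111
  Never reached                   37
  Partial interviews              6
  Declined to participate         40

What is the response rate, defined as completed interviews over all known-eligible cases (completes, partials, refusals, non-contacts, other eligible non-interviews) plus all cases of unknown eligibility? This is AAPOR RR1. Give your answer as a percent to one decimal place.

Num = 111
Denom = 111 + 6 + 40 + 37 + 14 + 166 = 374
RR1 = 111 / 374 = 0.2968

29.7%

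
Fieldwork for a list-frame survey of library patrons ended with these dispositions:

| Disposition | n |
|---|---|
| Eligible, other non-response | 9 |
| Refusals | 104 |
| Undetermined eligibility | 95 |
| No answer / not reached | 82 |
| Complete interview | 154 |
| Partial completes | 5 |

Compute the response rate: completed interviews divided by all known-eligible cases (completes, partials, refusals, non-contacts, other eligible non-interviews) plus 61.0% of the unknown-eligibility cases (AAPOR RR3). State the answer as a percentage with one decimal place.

37.4%

Num → 154
Known eligible → 154 + 5 + 104 + 82 + 9 = 354
Eligible share of unknowns → 0.6100 × 95 = 57.95
Base → 354 + 57.95 = 411.95
RR3 = 154 / 411.95 = 0.3738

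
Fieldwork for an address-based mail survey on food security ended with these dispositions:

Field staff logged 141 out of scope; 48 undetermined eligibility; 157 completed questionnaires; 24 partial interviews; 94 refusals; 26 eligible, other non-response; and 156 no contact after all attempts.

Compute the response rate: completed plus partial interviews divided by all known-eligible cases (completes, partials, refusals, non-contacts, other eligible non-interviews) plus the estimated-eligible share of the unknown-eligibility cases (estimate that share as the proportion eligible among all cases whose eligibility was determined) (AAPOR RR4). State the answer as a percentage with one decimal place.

36.7%

Num: 157 + 24 = 181
Determined eligible: 157 + 24 + 94 + 156 + 26 = 457
e = 457 / (457 + 141) = 457 / 598 = 0.7642
Eligible share of unknowns: 0.7642 × 48 = 36.68
Denominator: 457 + 36.68 = 493.68
RR4 = 181 / 493.68 = 0.3666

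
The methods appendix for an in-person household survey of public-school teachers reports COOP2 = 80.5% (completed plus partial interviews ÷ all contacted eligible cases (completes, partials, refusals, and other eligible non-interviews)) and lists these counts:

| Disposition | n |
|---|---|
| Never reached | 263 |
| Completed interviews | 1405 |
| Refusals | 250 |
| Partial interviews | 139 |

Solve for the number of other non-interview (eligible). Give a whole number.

124

Top: 1405 + 139 = 1544
COOP2 = 1544 / D = 0.805
D = 1544 / 0.805 = 1918.0
Rest of base = 1794
other non-interview (eligible) = 1918.0 − 1794 ≈ 124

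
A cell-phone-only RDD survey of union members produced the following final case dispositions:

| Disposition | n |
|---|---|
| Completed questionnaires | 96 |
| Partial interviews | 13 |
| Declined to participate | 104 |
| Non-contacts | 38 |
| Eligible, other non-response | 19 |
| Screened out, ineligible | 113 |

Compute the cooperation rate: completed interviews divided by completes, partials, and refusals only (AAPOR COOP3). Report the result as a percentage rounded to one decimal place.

Numerator = 96
Base = 96 + 13 + 104 = 213
COOP3 = 96 / 213 = 0.4507

45.1%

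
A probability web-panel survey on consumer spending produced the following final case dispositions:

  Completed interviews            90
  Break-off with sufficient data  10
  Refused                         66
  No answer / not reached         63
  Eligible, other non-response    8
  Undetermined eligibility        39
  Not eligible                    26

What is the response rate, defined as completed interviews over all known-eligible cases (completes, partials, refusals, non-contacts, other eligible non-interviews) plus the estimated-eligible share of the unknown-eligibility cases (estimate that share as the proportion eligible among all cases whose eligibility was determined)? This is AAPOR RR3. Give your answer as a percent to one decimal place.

33.1%

Num: 90
Known eligible: 90 + 10 + 66 + 63 + 8 = 237
e = 237 / (237 + 26) = 237 / 263 = 0.9011
Estimated eligible among unknowns: 0.9011 × 39 = 35.14
Base: 237 + 35.14 = 272.14
RR3 = 90 / 272.14 = 0.3307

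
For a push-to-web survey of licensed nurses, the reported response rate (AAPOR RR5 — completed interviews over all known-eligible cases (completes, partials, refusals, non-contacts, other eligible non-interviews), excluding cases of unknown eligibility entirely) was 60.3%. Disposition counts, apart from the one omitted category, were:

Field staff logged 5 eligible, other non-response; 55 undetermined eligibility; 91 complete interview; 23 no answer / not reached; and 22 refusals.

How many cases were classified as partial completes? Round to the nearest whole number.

10

RR5 = 91 / D = 0.603
D = 91 / 0.603 = 150.9
Remaining denominator categories sum to 141
partial completes = 150.9 − 141 ≈ 10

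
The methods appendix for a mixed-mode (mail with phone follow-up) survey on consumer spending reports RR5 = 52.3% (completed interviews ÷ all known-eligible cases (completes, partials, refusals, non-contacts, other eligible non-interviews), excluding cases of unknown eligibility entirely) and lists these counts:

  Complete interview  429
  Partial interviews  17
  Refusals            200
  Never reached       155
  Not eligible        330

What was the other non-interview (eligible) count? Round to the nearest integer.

RR5 = 429 / D = 0.523
D = 429 / 0.523 = 820.3
Rest of base = 801
other non-interview (eligible) = 820.3 − 801 ≈ 19

19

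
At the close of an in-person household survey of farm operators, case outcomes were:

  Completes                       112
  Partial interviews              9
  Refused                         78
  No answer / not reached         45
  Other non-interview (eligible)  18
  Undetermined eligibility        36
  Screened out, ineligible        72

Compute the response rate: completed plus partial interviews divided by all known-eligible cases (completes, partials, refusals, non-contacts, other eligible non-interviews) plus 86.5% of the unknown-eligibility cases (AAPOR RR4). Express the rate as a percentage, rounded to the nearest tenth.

Numerator: 112 + 9 = 121
Known eligible: 112 + 9 + 78 + 45 + 18 = 262
Estimated eligible among unknowns: 0.8650 × 36 = 31.14
Denom: 262 + 31.14 = 293.14
RR4 = 121 / 293.14 = 0.4128

41.3%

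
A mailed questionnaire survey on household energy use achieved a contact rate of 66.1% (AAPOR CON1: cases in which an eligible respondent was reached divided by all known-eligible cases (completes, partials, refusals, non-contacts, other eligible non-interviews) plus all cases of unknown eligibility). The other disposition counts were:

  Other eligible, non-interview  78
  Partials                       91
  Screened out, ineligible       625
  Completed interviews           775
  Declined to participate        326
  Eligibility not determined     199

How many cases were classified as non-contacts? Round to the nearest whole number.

Num: 775 + 91 + 326 + 78 = 1270
CON1 = 1270 / D = 0.661
D = 1270 / 0.661 = 1921.3
Other denominator terms total 1469
non-contacts = 1921.3 − 1469 ≈ 452

452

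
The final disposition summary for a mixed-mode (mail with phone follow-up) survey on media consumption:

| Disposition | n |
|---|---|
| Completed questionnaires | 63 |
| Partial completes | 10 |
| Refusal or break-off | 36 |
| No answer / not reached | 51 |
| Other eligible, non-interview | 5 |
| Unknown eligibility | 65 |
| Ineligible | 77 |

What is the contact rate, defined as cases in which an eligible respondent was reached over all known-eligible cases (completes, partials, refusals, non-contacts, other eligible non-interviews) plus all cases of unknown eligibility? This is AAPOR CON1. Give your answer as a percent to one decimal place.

Num → 63 + 10 + 36 + 5 = 114
Base → 63 + 10 + 36 + 51 + 5 + 65 = 230
CON1 = 114 / 230 = 0.4957

49.6%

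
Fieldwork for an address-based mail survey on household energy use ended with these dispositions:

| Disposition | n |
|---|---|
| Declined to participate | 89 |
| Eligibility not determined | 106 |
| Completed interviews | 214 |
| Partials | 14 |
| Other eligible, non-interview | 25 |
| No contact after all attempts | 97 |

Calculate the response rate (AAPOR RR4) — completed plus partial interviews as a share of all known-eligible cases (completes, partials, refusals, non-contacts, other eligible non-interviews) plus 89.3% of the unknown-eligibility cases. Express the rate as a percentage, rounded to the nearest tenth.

Top: 214 + 14 = 228
Known eligible: 214 + 14 + 89 + 97 + 25 = 439
Estimated eligible among unknowns: 0.8930 × 106 = 94.66
Base: 439 + 94.66 = 533.66
RR4 = 228 / 533.66 = 0.4272

42.7%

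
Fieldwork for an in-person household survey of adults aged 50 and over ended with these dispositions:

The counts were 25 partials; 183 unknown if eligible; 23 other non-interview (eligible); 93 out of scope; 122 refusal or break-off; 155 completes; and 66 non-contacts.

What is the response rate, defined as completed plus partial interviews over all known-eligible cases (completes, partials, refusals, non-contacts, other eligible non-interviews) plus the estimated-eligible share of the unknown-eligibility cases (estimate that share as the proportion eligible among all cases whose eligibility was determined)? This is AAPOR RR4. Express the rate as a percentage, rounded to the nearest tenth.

Num = 155 + 25 = 180
Known eligible = 155 + 25 + 122 + 66 + 23 = 391
e = 391 / (391 + 93) = 391 / 484 = 0.8079
e × U = 0.8079 × 183 = 147.85
Denominator = 391 + 147.85 = 538.85
RR4 = 180 / 538.85 = 0.3340

33.4%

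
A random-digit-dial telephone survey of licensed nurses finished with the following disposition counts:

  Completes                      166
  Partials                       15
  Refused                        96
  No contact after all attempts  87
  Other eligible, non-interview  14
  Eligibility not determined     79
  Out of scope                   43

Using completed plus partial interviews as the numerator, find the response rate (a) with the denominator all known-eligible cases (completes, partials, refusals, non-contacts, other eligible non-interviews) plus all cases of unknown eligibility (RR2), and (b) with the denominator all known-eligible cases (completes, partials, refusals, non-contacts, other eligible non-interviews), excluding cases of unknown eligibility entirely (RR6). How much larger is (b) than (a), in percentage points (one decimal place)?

8.3

Num → 166 + 15 = 181
Denom → 166 + 15 + 96 + 87 + 14 + 79 = 457
RR2 = 181 / 457 = 0.3961
Denom → 166 + 15 + 96 + 87 + 14 = 378
RR6 = 181 / 378 = 0.4788
Difference = 47.88 − 39.61 = 8.27 percentage points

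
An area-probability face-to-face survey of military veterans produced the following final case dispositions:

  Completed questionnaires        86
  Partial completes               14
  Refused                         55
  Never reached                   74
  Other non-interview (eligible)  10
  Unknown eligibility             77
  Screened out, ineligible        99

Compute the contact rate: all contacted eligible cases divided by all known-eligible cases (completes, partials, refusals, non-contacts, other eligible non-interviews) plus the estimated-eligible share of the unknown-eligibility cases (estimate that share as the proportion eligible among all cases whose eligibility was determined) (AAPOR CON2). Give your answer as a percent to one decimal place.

Top → 86 + 14 + 55 + 10 = 165
Determined eligible → 86 + 14 + 55 + 74 + 10 = 239
e = 239 / (239 + 99) = 239 / 338 = 0.7071
e × U → 0.7071 × 77 = 54.45
Denominator → 239 + 54.45 = 293.45
CON2 = 165 / 293.45 = 0.5623

56.2%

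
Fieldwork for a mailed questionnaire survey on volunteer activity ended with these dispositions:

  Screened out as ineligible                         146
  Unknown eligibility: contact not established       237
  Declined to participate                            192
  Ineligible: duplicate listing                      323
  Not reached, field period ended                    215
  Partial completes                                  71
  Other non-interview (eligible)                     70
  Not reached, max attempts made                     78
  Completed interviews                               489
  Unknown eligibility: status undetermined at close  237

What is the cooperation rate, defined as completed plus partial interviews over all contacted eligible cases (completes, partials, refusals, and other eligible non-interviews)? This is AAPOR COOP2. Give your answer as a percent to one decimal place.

68.1%

Non-contacts = 215 + 78 = 293
Unknown eligibility = 237 + 237 = 474
Screened out, ineligible = 146 + 323 = 469
Top → 489 + 71 = 560
Denom → 489 + 71 + 192 + 70 = 822
COOP2 = 560 / 822 = 0.6813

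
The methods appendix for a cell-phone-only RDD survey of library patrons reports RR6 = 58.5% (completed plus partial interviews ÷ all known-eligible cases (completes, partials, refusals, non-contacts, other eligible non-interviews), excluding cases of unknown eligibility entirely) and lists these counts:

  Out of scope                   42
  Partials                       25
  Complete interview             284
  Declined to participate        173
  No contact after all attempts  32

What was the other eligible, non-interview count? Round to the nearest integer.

Numerator = 284 + 25 = 309
RR6 = 309 / D = 0.585
D = 309 / 0.585 = 528.2
Remaining denominator categories sum to 514
other eligible, non-interview = 528.2 − 514 ≈ 14

14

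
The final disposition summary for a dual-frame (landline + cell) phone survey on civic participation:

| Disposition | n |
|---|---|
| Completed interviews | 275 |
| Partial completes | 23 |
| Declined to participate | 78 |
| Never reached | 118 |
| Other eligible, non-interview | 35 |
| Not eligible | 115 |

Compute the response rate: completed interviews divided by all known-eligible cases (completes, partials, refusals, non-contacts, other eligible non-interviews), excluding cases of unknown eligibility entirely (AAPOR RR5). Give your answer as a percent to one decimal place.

52.0%

Numerator: 275
Denom: 275 + 23 + 78 + 118 + 35 = 529
RR5 = 275 / 529 = 0.5198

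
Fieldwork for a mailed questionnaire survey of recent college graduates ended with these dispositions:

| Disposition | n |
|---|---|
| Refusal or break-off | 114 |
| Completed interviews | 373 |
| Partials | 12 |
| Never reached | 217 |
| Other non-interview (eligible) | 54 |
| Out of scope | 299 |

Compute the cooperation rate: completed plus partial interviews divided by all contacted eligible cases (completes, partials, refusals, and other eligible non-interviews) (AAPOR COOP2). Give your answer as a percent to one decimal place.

Numerator: 373 + 12 = 385
Denom: 373 + 12 + 114 + 54 = 553
COOP2 = 385 / 553 = 0.6962

69.6%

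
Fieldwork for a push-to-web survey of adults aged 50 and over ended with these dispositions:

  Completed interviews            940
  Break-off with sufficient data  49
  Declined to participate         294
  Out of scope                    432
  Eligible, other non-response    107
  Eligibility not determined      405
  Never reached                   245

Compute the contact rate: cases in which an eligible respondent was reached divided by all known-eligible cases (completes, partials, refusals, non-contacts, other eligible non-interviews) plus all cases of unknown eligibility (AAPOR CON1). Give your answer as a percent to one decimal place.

68.1%

Num: 940 + 49 + 294 + 107 = 1390
Denom: 940 + 49 + 294 + 245 + 107 + 405 = 2040
CON1 = 1390 / 2040 = 0.6814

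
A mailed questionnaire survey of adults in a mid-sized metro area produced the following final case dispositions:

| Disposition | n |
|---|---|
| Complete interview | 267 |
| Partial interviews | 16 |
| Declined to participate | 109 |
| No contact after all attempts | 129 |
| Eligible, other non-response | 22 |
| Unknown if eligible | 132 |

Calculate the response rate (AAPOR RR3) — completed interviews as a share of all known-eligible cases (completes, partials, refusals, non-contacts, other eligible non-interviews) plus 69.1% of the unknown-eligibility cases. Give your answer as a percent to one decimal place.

42.1%

Numerator: 267
Eligible (known): 267 + 16 + 109 + 129 + 22 = 543
Estimated eligible among unknowns: 0.6910 × 132 = 91.21
Denom: 543 + 91.21 = 634.21
RR3 = 267 / 634.21 = 0.4210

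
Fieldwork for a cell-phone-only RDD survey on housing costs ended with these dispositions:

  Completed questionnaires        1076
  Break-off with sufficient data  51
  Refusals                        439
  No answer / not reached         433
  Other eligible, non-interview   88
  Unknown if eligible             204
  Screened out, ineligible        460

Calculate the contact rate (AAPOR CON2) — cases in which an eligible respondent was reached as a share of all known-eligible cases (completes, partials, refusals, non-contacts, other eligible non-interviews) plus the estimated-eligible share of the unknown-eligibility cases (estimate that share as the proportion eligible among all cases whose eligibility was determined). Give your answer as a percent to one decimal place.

Num: 1076 + 51 + 439 + 88 = 1654
Known eligible: 1076 + 51 + 439 + 433 + 88 = 2087
e = 2087 / (2087 + 460) = 2087 / 2547 = 0.8194
Estimated eligible among unknowns: 0.8194 × 204 = 167.16
Denom: 2087 + 167.16 = 2254.16
CON2 = 1654 / 2254.16 = 0.7338

73.4%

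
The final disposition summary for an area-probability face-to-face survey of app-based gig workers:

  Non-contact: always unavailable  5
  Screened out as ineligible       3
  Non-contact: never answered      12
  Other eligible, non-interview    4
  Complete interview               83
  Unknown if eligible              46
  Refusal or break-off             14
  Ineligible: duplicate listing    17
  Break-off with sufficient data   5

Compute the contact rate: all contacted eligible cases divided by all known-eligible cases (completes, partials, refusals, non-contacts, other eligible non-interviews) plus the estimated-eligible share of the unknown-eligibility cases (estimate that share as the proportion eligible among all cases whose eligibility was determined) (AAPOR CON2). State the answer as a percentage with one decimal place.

No answer / not reached = 12 + 5 = 17
Ineligible = 3 + 17 = 20
Numerator = 83 + 5 + 14 + 4 = 106
Eligible (known) = 83 + 5 + 14 + 17 + 4 = 123
e = 123 / (123 + 20) = 123 / 143 = 0.8601
e × U = 0.8601 × 46 = 39.56
Base = 123 + 39.56 = 162.56
CON2 = 106 / 162.56 = 0.6521

65.2%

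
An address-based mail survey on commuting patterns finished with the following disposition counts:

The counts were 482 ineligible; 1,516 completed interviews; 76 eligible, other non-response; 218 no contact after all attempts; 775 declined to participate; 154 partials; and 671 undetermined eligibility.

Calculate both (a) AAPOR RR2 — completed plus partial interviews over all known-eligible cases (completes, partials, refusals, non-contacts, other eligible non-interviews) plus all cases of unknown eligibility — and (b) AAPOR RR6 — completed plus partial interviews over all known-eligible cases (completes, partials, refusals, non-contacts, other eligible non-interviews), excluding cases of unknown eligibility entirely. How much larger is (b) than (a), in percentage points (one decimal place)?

12.0

Numerator → 1516 + 154 = 1670
Base → 1516 + 154 + 775 + 218 + 76 + 671 = 3410
RR2 = 1670 / 3410 = 0.4897
Base → 1516 + 154 + 775 + 218 + 76 = 2739
RR6 = 1670 / 2739 = 0.6097
Difference = 60.97 − 48.97 = 12.00 percentage points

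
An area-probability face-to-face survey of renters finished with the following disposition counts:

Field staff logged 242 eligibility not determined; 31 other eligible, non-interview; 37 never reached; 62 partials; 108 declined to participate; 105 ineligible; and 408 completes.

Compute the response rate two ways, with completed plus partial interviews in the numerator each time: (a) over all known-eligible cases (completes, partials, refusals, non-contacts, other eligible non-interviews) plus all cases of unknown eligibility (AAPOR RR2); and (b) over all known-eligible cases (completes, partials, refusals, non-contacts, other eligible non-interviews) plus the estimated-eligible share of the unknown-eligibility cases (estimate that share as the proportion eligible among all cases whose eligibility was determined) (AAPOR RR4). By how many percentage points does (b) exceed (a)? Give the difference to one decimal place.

Num: 408 + 62 = 470
Denominator: 408 + 62 + 108 + 37 + 31 + 242 = 888
RR2 = 470 / 888 = 0.5293
Determined eligible: 408 + 62 + 108 + 37 + 31 = 646
e = 646 / (646 + 105) = 646 / 751 = 0.8602
Eligible share of unknowns: 0.8602 × 242 = 208.17
Denominator: 646 + 208.17 = 854.17
RR4 = 470 / 854.17 = 0.5502
Difference = 55.02 − 52.93 = 2.09 percentage points

2.1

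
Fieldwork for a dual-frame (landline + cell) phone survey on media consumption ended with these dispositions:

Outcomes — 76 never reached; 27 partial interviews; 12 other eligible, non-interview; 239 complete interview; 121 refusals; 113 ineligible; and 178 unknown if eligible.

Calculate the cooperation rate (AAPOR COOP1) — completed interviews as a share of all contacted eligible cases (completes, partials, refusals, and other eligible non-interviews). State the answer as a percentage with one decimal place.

59.9%

Top = 239
Base = 239 + 27 + 121 + 12 = 399
COOP1 = 239 / 399 = 0.5990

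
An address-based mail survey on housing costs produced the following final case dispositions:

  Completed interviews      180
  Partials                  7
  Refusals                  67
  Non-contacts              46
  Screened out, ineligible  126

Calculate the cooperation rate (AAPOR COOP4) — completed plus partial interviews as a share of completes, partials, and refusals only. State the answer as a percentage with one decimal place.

73.6%

Top: 180 + 7 = 187
Denominator: 180 + 7 + 67 = 254
COOP4 = 187 / 254 = 0.7362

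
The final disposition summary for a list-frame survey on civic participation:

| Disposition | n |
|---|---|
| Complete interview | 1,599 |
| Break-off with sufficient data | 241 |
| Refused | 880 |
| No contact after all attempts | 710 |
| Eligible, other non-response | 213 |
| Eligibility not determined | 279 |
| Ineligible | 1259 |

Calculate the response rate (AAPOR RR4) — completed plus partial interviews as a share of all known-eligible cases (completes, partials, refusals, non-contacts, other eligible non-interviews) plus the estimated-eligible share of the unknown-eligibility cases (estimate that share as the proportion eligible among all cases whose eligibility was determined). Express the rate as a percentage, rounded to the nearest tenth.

47.8%

Numerator → 1599 + 241 = 1840
Determined eligible → 1599 + 241 + 880 + 710 + 213 = 3643
e = 3643 / (3643 + 1259) = 3643 / 4902 = 0.7432
e × U → 0.7432 × 279 = 207.35
Denominator → 3643 + 207.35 = 3850.35
RR4 = 1840 / 3850.35 = 0.4779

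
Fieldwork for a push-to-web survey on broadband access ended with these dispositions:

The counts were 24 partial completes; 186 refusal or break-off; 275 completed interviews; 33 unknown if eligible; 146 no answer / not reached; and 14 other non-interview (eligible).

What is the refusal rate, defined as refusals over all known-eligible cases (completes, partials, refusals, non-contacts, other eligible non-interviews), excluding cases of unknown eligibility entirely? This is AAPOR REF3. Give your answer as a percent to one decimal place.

Num → 186
Denom → 275 + 24 + 186 + 146 + 14 = 645
REF3 = 186 / 645 = 0.2884

28.8%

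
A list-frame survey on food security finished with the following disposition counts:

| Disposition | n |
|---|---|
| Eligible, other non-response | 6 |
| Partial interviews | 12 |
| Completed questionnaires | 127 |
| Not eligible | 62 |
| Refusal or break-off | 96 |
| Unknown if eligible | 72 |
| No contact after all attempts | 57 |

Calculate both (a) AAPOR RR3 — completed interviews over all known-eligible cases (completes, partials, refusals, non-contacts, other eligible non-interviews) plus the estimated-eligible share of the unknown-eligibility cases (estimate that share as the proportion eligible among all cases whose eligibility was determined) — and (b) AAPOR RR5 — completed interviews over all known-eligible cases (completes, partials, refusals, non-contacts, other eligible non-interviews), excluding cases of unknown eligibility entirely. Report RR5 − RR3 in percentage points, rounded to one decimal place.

Numerator → 127
Known eligible → 127 + 12 + 96 + 57 + 6 = 298
e = 298 / (298 + 62) = 298 / 360 = 0.8278
Eligible share of unknowns → 0.8278 × 72 = 59.60
Denominator → 298 + 59.60 = 357.60
RR3 = 127 / 357.60 = 0.3551
Denominator → 127 + 12 + 96 + 57 + 6 = 298
RR5 = 127 / 298 = 0.4262
Difference = 42.62 − 35.51 = 7.11 percentage points

7.1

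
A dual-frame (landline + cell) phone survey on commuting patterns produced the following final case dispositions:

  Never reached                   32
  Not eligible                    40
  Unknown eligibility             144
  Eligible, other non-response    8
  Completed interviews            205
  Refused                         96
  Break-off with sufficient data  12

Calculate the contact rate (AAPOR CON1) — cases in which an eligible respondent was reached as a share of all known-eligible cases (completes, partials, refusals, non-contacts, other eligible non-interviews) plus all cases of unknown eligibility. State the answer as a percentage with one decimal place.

Top: 205 + 12 + 96 + 8 = 321
Denominator: 205 + 12 + 96 + 32 + 8 + 144 = 497
CON1 = 321 / 497 = 0.6459

64.6%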